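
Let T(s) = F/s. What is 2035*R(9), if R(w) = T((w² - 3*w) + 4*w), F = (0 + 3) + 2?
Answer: 2035/18 ≈ 113.06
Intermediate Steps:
F = 5 (F = 3 + 2 = 5)
T(s) = 5/s
R(w) = 5/(w + w²) (R(w) = 5/((w² - 3*w) + 4*w) = 5/(w + w²))
2035*R(9) = 2035*(5/(9*(1 + 9))) = 2035*(5*(⅑)/10) = 2035*(5*(⅑)*(⅒)) = 2035*(1/18) = 2035/18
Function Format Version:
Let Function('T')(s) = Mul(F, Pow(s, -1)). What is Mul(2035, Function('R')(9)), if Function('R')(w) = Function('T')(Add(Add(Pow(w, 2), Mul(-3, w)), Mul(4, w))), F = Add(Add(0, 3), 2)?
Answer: Rational(2035, 18) ≈ 113.06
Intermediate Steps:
F = 5 (F = Add(3, 2) = 5)
Function('T')(s) = Mul(5, Pow(s, -1))
Function('R')(w) = Mul(5, Pow(Add(w, Pow(w, 2)), -1)) (Function('R')(w) = Mul(5, Pow(Add(Add(Pow(w, 2), Mul(-3, w)), Mul(4, w)), -1)) = Mul(5, Pow(Add(w, Pow(w, 2)), -1)))
Mul(2035, Function('R')(9)) = Mul(2035, Mul(5, Pow(9, -1), Pow(Add(1, 9), -1))) = Mul(2035, Mul(5, Rational(1, 9), Pow(10, -1))) = Mul(2035, Mul(5, Rational(1, 9), Rational(1, 10))) = Mul(2035, Rational(1, 18)) = Rational(2035, 18)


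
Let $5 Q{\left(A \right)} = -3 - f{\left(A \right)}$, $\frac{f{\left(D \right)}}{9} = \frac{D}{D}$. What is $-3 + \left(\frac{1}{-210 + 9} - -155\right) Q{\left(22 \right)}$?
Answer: $- \frac{125621}{335} \approx -374.99$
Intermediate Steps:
$f{\left(D \right)} = 9$ ($f{\left(D \right)} = 9 \frac{D}{D} = 9 \cdot 1 = 9$)
$Q{\left(A \right)} = - \frac{12}{5}$ ($Q{\left(A \right)} = \frac{-3 - 9}{5} = \frac{1}{5} \left(-12\right) = - \frac{12}{5}$)
$-3 + \left(\frac{1}{-210 + 9} - -155\right) Q{\left(22 \right)} = -3 + \left(\frac{1}{-210 + 9} - -155\right) \left(- \frac{12}{5}\right) = -3 + \left(\frac{1}{-201} + 155\right) \left(- \frac{12}{5}\right) = -3 + \left(- \frac{1}{201} + 155\right) \left(- \frac{12}{5}\right) = -3 + \frac{31154}{201} \left(- \frac{12}{5}\right) = -3 - \frac{124616}{335} = - \frac{125621}{335}$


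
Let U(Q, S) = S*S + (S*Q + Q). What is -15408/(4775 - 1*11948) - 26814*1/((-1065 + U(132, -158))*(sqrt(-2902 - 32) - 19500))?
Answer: 4594043506292/2138267873697 + 4469*I*sqrt(326)/67072392525 ≈ 2.1485 + 1.203e-6*I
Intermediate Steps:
U(Q, S) = Q + S**2 + Q*S (U(Q, S) = S**2 + (Q*S + Q) = S**2 + (Q + Q*S) = Q + S**2 + Q*S)
-15408/(4775 - 1*11948) - 26814*1/((-1065 + U(132, -158))*(sqrt(-2902 - 32) - 19500)) = -15408/(4775 - 1*11948) - 26814*1/((-1065 + (132 + (-158)**2 + 132*(-158)))*(sqrt(-2902 - 32) - 19500)) = -15408/(4775 - 11948) - 26814*1/((-1065 + (132 + 24964 - 20856))*(sqrt(-2934) - 19500)) = -15408/(-7173) - 26814*1/((-1065 + 4240)*(3*I*sqrt(326) - 19500)) = -15408*(-1/7173) - 26814*1/(3175*(-19500 + 3*I*sqrt(326))) = 1712/797 - 26814/(-61912500 + 9525*I*sqrt(326))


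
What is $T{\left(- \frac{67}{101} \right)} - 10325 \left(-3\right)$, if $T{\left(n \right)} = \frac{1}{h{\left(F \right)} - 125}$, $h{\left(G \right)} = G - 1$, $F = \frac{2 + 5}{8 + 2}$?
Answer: $\frac{38811665}{1253} \approx 30975.0$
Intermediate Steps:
$F = \frac{7}{10} \approx 0.7$
$h{\left(G \right)} = -1 + G$
$T{\left(n \right)} = - \frac{10}{1253}$ ($T{\left(n \right)} = \frac{1}{\left(-1 + \frac{7}{10}\right) - 125} = \frac{1}{- \frac{3}{10} - 125} = \frac{1}{- \frac{1253}{10}} = - \frac{10}{1253}$)
$T{\left(- \frac{67}{101} \right)} - 10325 \left(-3\right) = - \frac{10}{1253} - 10325 \left(-3\right) = - \frac{10}{1253} - -30975 = - \frac{10}{1253} + 30975 = \frac{38811665}{1253}$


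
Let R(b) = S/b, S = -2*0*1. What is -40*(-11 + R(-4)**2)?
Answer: 440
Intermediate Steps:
S = 0 (S = 0*1 = 0)
R(b) = 0 (R(b) = 0/b = 0)
-40*(-11 + R(-4)**2) = -40*(-11 + 0**2) = -40*(-11 + 0) = -40*(-11) = 440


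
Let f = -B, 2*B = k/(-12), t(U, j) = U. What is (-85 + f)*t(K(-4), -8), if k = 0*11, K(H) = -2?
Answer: 170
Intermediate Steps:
k = 0
B = 0 (B = (0/(-12))/2 = (0*(-1/12))/2 = (½)*0 = 0)
f = 0 (f = -1*0 = 0)
(-85 + f)*t(K(-4), -8) = (-85 + 0)*(-2) = -85*(-2) = 170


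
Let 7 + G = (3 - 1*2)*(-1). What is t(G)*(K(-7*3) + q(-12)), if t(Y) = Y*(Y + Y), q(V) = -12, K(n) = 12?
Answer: 0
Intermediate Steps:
G = -8 (G = -7 + (3 - 1*2)*(-1) = -7 + (3 - 2)*(-1) = -7 + 1*(-1) = -7 - 1 = -8)
t(Y) = 2*Y² (t(Y) = Y*(2*Y) = 2*Y²)
t(G)*(K(-7*3) + q(-12)) = (2*(-8)²)*(12 - 12) = (2*64)*0 = 128*0 = 0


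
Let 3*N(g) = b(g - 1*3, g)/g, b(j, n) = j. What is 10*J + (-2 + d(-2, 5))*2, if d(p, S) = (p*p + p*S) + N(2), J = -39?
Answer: -1219/3 ≈ -406.33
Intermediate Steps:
N(g) = (-3 + g)/(3*g) (N(g) = ((g - 1*3)/g)/3 = ((g - 3)/g)/3 = ((-3 + g)/g)/3 = (-3 + g)/(3*g))
d(p, S) = -⅙ + p² + S*p (d(p, S) = (p*p + p*S) + (⅓)*(-3 + 2)/2 = (p² + S*p) + (⅓)*(½)*(-1) = (p² + S*p) - ⅙ = -⅙ + p² + S*p)
10*J + (-2 + d(-2, 5))*2 = 10*(-39) + (-2 + (-⅙ + (-2)² + 5*(-2)))*2 = -390 + (-2 + (-⅙ + 4 - 10))*2 = -390 + (-2 - 37/6)*2 = -390 - 49/6*2 = -390 - 49/3 = -1219/3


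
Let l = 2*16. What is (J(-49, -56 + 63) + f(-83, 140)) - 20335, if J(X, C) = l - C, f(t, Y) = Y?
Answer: -20170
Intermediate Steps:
l = 32
J(X, C) = 32 - C
(J(-49, -56 + 63) + f(-83, 140)) - 20335 = ((32 - (-56 + 63)) + 140) - 20335 = ((32 - 1*7) + 140) - 20335 = ((32 - 7) + 140) - 20335 = (25 + 140) - 20335 = 165 - 20335 = -20170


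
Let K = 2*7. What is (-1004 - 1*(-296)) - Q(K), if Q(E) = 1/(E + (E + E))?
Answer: -29737/42 ≈ -708.02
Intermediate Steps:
K = 14
Q(E) = 1/(3*E) (Q(E) = 1/(E + 2*E) = 1/(3*E))
(-1004 - 1*(-296)) - Q(K) = (-1004 - 1*(-296)) - 1/(3*14) = (-1004 + 296) - 1/(3*14) = -708 - 1*1/42 = -708 - 1/42 = -29737/42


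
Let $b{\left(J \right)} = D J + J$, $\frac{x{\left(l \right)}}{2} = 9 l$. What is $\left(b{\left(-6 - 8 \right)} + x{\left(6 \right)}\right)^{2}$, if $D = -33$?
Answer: $309136$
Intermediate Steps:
$x{\left(l \right)} = 18 l$ ($x{\left(l \right)} = 2 \cdot 9 l = 18 l$)
$b{\left(J \right)} = - 32 J$ ($b{\left(J \right)} = - 33 J + J = - 32 J$)
$\left(b{\left(-6 - 8 \right)} + x{\left(6 \right)}\right)^{2} = \left(- 32 \left(-6 - 8\right) + 18 \cdot 6\right)^{2} = \left(- 32 \left(-6 - 8\right) + 108\right)^{2} = \left(\left(-32\right) \left(-14\right) + 108\right)^{2} = \left(448 + 108\right)^{2} = 556^{2} = 309136$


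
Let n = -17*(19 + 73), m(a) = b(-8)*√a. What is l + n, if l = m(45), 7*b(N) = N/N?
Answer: -1564 + 3*√5/7 ≈ -1563.0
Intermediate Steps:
b(N) = ⅐ (b(N) = (N/N)/7 = (⅐)*1 = ⅐)
m(a) = √a/7
l = 3*√5/7 (l = √45/7 = (3*√5)/7 = 3*√5/7 ≈ 0.95831)
n = -1564 (n = -17*92 = -1564)
l + n = 3*√5/7 - 1564 = -1564 + 3*√5/7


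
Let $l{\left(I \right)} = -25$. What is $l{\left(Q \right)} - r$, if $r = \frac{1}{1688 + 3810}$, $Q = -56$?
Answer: $- \frac{137451}{5498} \approx -25.0$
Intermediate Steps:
$r = \frac{1}{5498} \approx 0.00018188$
$l{\left(Q \right)} - r = -25 - \frac{1}{5498} = - \frac{137451}{5498}$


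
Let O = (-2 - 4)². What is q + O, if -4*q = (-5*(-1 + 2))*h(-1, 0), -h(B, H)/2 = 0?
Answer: 36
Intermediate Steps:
h(B, H) = 0 (h(B, H) = -2*0 = 0)
q = 0 (q = -(-5*(-1 + 2))*0/4 = -(-5*1)*0/4 = -(-5)*0/4 = -¼*0 = 0)
O = 36 (O = (-6)² = 36)
q + O = 0 + 36 = 36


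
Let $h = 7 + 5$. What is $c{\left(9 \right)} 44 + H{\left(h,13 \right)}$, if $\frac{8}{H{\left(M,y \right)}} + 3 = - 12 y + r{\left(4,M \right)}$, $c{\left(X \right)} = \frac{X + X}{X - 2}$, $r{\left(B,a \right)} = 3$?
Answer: $\frac{30874}{273} \approx 113.09$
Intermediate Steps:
$h = 12$
$c{\left(X \right)} = \frac{2 X}{-2 + X}$
$H{\left(M,y \right)} = - \frac{2}{3 y}$ ($H{\left(M,y \right)} = \frac{8}{-3 - \left(-3 + 12 y\right)} = \frac{8}{\left(-12\right) y} = 8 \left(- \frac{1}{12 y}\right) = - \frac{2}{3 y}$)
$c{\left(9 \right)} 44 + H{\left(h,13 \right)} = 2 \cdot 9 \frac{1}{-2 + 9} \cdot 44 - \frac{2}{3 \cdot 13} = 2 \cdot 9 \cdot \frac{1}{7} \cdot 44 - \frac{2}{39} = \frac{18}{7} \cdot 44 - \frac{2}{39} = \frac{792}{7} - \frac{2}{39} = \frac{30874}{273}$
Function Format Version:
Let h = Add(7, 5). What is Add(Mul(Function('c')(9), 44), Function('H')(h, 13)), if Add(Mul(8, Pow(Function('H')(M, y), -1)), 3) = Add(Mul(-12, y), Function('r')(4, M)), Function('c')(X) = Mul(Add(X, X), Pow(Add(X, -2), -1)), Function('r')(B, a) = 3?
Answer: Rational(30874, 273) ≈ 113.09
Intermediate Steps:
h = 12
Function('c')(X) = Mul(2, X, Pow(Add(-2, X), -1)) (Function('c')(X) = Mul(Mul(2, X), Pow(Add(-2, X), -1)) = Mul(2, X, Pow(Add(-2, X), -1)))
Function('H')(M, y) = Mul(Rational(-2, 3), Pow(y, -1)) (Function('H')(M, y) = Mul(8, Pow(Add(-3, Add(Mul(-12, y), 3)), -1)) = Mul(8, Pow(Add(-3, Add(3, Mul(-12, y))), -1)) = Mul(8, Pow(Mul(-12, y), -1)) = Mul(8, Mul(Rational(-1, 12), Pow(y, -1))) = Mul(Rational(-2, 3), Pow(y, -1)))
Add(Mul(Function('c')(9), 44), Function('H')(h, 13)) = Add(Mul(Mul(2, 9, Pow(Add(-2, 9), -1)), 44), Mul(Rational(-2, 3), Pow(13, -1))) = Add(Mul(Mul(2, 9, Pow(7, -1)), 44), Mul(Rational(-2, 3), Rational(1, 13))) = Add(Mul(Mul(2, 9, Rational(1, 7)), 44), Rational(-2, 39)) = Add(Mul(Rational(18, 7), 44), Rational(-2, 39)) = Add(Rational(792, 7), Rational(-2, 39)) = Rational(30874, 273)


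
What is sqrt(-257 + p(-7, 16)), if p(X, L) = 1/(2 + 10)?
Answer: I*sqrt(9249)/6 ≈ 16.029*I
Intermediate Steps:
p(X, L) = 1/12
sqrt(-257 + p(-7, 16)) = sqrt(-257 + 1/12) = sqrt(-3083/12) = I*sqrt(9249)/6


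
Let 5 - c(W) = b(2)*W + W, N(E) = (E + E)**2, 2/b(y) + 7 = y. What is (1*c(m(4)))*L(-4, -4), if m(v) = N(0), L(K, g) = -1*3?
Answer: -15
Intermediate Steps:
L(K, g) = -3
b(y) = 2/(-7 + y)
N(E) = 4*E**2 (N(E) = (2*E)**2 = 4*E**2)
m(v) = 0 (m(v) = 4*0**2 = 4*0 = 0)
c(W) = 5 - 3*W/5 (c(W) = 5 - ((2/(-7 + 2))*W + W) = 5 - ((2/(-5))*W + W) = 5 - ((2*(-1/5))*W + W) = 5 - (-2*W/5 + W) = 5 - 3*W/5)
(1*c(m(4)))*L(-4, -4) = (1*(5 - 3/5*0))*(-3) = (1*(5 + 0))*(-3) = (1*5)*(-3) = 5*(-3) = -15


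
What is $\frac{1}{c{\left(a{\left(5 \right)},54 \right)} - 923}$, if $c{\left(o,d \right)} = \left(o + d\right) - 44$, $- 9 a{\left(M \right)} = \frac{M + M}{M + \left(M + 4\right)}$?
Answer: $- \frac{63}{57524} \approx -0.0010952$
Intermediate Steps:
$a{\left(M \right)} = - \frac{2 M}{9 \left(4 + 2 M\right)}$ ($a{\left(M \right)} = - \frac{\left(M + M\right) \frac{1}{M + \left(M + 4\right)}}{9} = - \frac{2 M \frac{1}{M + \left(4 + M\right)}}{9} = - \frac{2 M \frac{1}{4 + 2 M}}{9} = - \frac{2 M}{9 \left(4 + 2 M\right)}$)
$c{\left(o,d \right)} = -44 + d + o$ ($c{\left(o,d \right)} = \left(d + o\right) - 44 = -44 + d + o$)
$\frac{1}{c{\left(a{\left(5 \right)},54 \right)} - 923} = \frac{1}{\left(-44 + 54 - \frac{5}{18 + 9 \cdot 5}\right) - 923} = \frac{1}{\left(-44 + 54 - \frac{5}{18 + 45}\right) - 923} = \frac{1}{\left(-44 + 54 - \frac{5}{63}\right) - 923} = \frac{1}{\frac{625}{63} - 923} = \frac{1}{- \frac{57524}{63}} = - \frac{63}{57524}$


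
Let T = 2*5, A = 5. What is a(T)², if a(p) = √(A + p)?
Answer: 15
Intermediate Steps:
T = 10
a(p) = √(5 + p)
a(T)² = (√(5 + 10))² = (√15)² = 15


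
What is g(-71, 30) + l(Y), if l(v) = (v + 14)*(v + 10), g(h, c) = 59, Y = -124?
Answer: 12599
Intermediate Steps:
l(v) = (10 + v)*(14 + v) (l(v) = (14 + v)*(10 + v) = (10 + v)*(14 + v))
g(-71, 30) + l(Y) = 59 + (140 + (-124)**2 + 24*(-124)) = 59 + (140 + 15376 - 2976) = 59 + 12540 = 12599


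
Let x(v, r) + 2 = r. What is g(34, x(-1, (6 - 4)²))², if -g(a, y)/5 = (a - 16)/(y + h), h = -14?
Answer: 225/4 ≈ 56.250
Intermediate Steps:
x(v, r) = -2 + r
g(a, y) = -5*(-16 + a)/(-14 + y) (g(a, y) = -5*(a - 16)/(y - 14) = -5*(-16 + a)/(-14 + y))
g(34, x(-1, (6 - 4)²))² = (5*(16 - 1*34)/(-14 + (-2 + (6 - 4)²)))² = (5*(16 - 34)/(-14 + (-2 + 2²)))² = (5*(-18)/(-14 + (-2 + 4)))² = (5*(-18)/(-14 + 2))² = (5*(-18)/(-12))² = (5*(-1/12)*(-18))² = (15/2)² = 225/4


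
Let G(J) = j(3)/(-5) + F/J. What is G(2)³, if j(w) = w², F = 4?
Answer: 1/125 ≈ 0.0080000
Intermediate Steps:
G(J) = -9/5 + 4/J (G(J) = 3²/(-5) + 4/J = 9*(-⅕) + 4/J = -9/5 + 4/J)
G(2)³ = (-9/5 + 4/2)³ = (-9/5 + 4*(½))³ = (-9/5 + 2)³ = (⅕)³ = 1/125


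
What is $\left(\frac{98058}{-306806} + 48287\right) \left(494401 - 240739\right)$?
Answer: $\frac{1878956019816384}{153403} \approx 1.2248 \cdot 10^{10}$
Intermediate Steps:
$\left(\frac{98058}{-306806} + 48287\right) \left(494401 - 240739\right) = \left(98058 \left(- \frac{1}{306806}\right) + 48287\right) 253662 = \left(- \frac{49029}{153403} + 48287\right) 253662 = \frac{7407321632}{153403} \cdot 253662 = \frac{1878956019816384}{153403}$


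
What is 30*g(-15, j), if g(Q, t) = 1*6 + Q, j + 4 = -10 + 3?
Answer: -270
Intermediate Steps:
j = -11 (j = -4 + (-10 + 3) = -4 - 7 = -11)
g(Q, t) = 6 + Q
30*g(-15, j) = 30*(6 - 15) = 30*(-9) = -270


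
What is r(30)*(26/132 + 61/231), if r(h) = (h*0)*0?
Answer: 0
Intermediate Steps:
r(h) = 0 (r(h) = 0*0 = 0)
r(30)*(26/132 + 61/231) = 0*(26/132 + 61/231) = 0*(26*(1/132) + 61*(1/231)) = 0*(13/66 + 61/231) = 0*(71/154) = 0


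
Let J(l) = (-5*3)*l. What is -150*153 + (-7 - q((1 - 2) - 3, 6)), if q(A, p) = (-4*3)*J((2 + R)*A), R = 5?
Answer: -17917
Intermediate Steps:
J(l) = -15*l
q(A, p) = 1260*A (q(A, p) = (-4*3)*(-15*(2 + 5)*A) = -(-180)*7*A = -(-1260)*A = 1260*A)
-150*153 + (-7 - q((1 - 2) - 3, 6)) = -150*153 + (-7 - 1260*((1 - 2) - 3)) = -22950 + (-7 - 1260*(-1 - 3)) = -22950 + (-7 - 1260*(-4)) = -22950 + (-7 - 1*(-5040)) = -22950 + (-7 + 5040) = -22950 + 5033 = -17917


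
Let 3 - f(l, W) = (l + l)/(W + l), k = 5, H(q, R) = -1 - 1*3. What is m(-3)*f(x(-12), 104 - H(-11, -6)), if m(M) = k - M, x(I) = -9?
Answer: 280/11 ≈ 25.455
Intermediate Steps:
H(q, R) = -4 (H(q, R) = -1 - 3 = -4)
m(M) = 5 - M
f(l, W) = 3 - 2*l/(W + l) (f(l, W) = 3 - (l + l)/(W + l) = 3 - 2*l/(W + l))
m(-3)*f(x(-12), 104 - H(-11, -6)) = (5 - 1*(-3))*((-9 + 3*(104 - 1*(-4)))/((104 - 1*(-4)) - 9)) = (5 + 3)*((-9 + 3*(104 + 4))/((104 + 4) - 9)) = 8*((-9 + 3*108)/(108 - 9)) = 8*((-9 + 324)/99) = 8*((1/99)*315) = 8*(35/11) = 280/11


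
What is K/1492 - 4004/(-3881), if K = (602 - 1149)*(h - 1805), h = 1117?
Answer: 366633496/1447613 ≈ 253.27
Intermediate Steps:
K = 376336 (K = (602 - 1149)*(1117 - 1805) = -547*(-688) = 376336)
K/1492 - 4004/(-3881) = 376336/1492 - 4004/(-3881) = 376336*(1/1492) - 4004*(-1/3881) = 94084/373 + 4004/3881 = 366633496/1447613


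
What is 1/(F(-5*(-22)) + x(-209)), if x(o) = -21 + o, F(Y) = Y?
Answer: -1/120 ≈ -0.0083333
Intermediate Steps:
1/(F(-5*(-22)) + x(-209)) = 1/(-5*(-22) + (-21 - 209)) = 1/(110 - 230) = 1/(-120) = -1/120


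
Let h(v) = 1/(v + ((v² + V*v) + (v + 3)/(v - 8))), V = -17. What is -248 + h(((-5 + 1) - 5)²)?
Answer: -95338319/384429 ≈ -248.00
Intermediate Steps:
h(v) = 1/(v² - 16*v + (3 + v)/(-8 + v)) (h(v) = 1/(v + ((v² - 17*v) + (v + 3)/(v - 8))) = 1/(v + ((v² - 17*v) + (3 + v)/(-8 + v))) = 1/(v + (v² - 17*v + (3 + v)/(-8 + v))) = 1/(v² - 16*v + (3 + v)/(-8 + v)))
-248 + h(((-5 + 1) - 5)²) = -248 + (-8 + ((-5 + 1) - 5)²)/(3 + (((-5 + 1) - 5)²)³ - 24*((-5 + 1) - 5)⁴ + 129*((-5 + 1) - 5)²) = -248 + (-8 + (-4 - 5)²)/(3 + ((-4 - 5)²)³ - 24*(-4 - 5)⁴ + 129*(-4 - 5)²) = -248 + (-8 + (-9)²)/(3 + ((-9)²)³ - 24*((-9)²)² + 129*(-9)²) = -248 + (-8 + 81)/(3 + 81³ - 24*81² + 129*81) = -248 + 73/(3 + 531441 - 24*6561 + 10449) = -248 + 73/(3 + 531441 - 157464 + 10449) = -248 + 73/384429 = -95338319/384429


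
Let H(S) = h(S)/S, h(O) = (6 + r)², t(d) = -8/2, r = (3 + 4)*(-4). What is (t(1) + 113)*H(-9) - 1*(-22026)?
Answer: 145478/9 ≈ 16164.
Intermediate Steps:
r = -28 (r = 7*(-4) = -28)
t(d) = -4 (t(d) = -8*½ = -4)
h(O) = 484 (h(O) = (6 - 28)² = (-22)² = 484)
H(S) = 484/S
(t(1) + 113)*H(-9) - 1*(-22026) = (-4 + 113)*(484/(-9)) - 1*(-22026) = 109*(484*(-⅑)) + 22026 = 109*(-484/9) + 22026 = -52756/9 + 22026 = 145478/9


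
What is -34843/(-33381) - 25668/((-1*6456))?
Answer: 90147493/17958978 ≈ 5.0196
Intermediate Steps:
-34843/(-33381) - 25668/((-1*6456)) = -34843*(-1/33381) - 25668/(-6456) = 34843/33381 - 25668*(-1/6456) = 34843/33381 + 2139/538 = 90147493/17958978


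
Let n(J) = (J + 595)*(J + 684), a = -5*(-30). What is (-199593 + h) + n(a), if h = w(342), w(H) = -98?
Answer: 421639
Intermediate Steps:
h = -98
a = 150
n(J) = (595 + J)*(684 + J)
(-199593 + h) + n(a) = (-199593 - 98) + (406980 + 150² + 1279*150) = -199691 + (406980 + 22500 + 191850) = -199691 + 621330 = 421639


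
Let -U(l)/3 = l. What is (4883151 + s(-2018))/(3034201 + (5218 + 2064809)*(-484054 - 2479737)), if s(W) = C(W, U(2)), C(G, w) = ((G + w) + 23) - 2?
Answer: -1220287/1533781089539 ≈ -7.9561e-7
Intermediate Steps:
U(l) = -3*l
C(G, w) = 21 + G + w (C(G, w) = (23 + G + w) - 2 = 21 + G + w)
s(W) = 15 + W (s(W) = 21 + W - 3*2 = 21 + W - 6 = 15 + W)
(4883151 + s(-2018))/(3034201 + (5218 + 2064809)*(-484054 - 2479737)) = (4883151 + (15 - 2018))/(3034201 + (5218 + 2064809)*(-484054 - 2479737)) = (4883151 - 2003)/(3034201 + 2070027*(-2963791)) = 4881148/(3034201 - 6135127392357) = 4881148/(-6135124358156) = 4881148*(-1/6135124358156) = -1220287/1533781089539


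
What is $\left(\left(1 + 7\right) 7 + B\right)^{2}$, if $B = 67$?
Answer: $15129$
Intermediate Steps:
$\left(\left(1 + 7\right) 7 + B\right)^{2} = \left(\left(1 + 7\right) 7 + 67\right)^{2} = \left(8 \cdot 7 + 67\right)^{2} = \left(56 + 67\right)^{2} = 123^{2} = 15129$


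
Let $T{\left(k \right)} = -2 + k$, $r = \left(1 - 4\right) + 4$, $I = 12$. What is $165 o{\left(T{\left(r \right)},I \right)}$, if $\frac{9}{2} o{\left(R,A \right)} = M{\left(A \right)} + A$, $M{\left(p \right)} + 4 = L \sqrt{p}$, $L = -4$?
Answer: $\frac{880}{3} - \frac{880 \sqrt{3}}{3} \approx -214.73$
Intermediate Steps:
$M{\left(p \right)} = -4 - 4 \sqrt{p}$
$r = 1$ ($r = -3 + 4 = 1$)
$o{\left(R,A \right)} = - \frac{8}{9} - \frac{8 \sqrt{A}}{9} + \frac{2 A}{9}$ ($o{\left(R,A \right)} = \frac{2 \left(\left(-4 - 4 \sqrt{A}\right) + A\right)}{9} = \frac{2 \left(-4 + A - 4 \sqrt{A}\right)}{9} = - \frac{8}{9} - \frac{8 \sqrt{A}}{9} + \frac{2 A}{9}$)
$165 o{\left(T{\left(r \right)},I \right)} = 165 \left(- \frac{8}{9} - \frac{8 \sqrt{12}}{9} + \frac{2}{9} \cdot 12\right) = 165 \left(- \frac{8}{9} - \frac{8 \cdot 2 \sqrt{3}}{9} + \frac{8}{3}\right) = 165 \left(- \frac{8}{9} - \frac{16 \sqrt{3}}{9} + \frac{8}{3}\right) = 165 \left(\frac{16}{9} - \frac{16 \sqrt{3}}{9}\right) = \frac{880}{3} - \frac{880 \sqrt{3}}{3}$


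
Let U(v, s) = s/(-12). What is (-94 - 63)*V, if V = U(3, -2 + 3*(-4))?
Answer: -1099/6 ≈ -183.17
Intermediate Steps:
U(v, s) = -s/12 (U(v, s) = s*(-1/12) = -s/12)
V = 7/6 (V = -(-2 + 3*(-4))/12 = -(-2 - 12)/12 = -1/12*(-14) = 7/6 ≈ 1.1667)
(-94 - 63)*V = (-94 - 63)*(7/6) = -157*7/6 = -1099/6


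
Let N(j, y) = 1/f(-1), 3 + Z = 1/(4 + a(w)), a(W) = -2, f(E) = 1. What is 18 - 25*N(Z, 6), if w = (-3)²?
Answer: -7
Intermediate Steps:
w = 9
Z = -5/2 (Z = -3 + 1/(4 - 2) = -3 + 1/2 = -3 + ½ = -5/2 ≈ -2.5000)
N(j, y) = 1 (N(j, y) = 1/1 = 1)
18 - 25*N(Z, 6) = 18 - 25*1 = 18 - 25 = -7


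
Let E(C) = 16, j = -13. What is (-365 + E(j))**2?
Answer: 121801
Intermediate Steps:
(-365 + E(j))**2 = (-365 + 16)**2 = (-349)**2 = 121801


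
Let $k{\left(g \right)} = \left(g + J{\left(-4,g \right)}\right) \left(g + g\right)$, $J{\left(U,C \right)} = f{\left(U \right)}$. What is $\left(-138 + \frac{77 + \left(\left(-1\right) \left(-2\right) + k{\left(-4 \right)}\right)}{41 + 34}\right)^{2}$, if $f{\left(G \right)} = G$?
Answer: $\frac{104182849}{5625} \approx 18521.0$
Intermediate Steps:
$J{\left(U,C \right)} = U$
$k{\left(g \right)} = 2 g \left(-4 + g\right)$ ($k{\left(g \right)} = \left(g - 4\right) \left(g + g\right) = \left(-4 + g\right) 2 g = 2 g \left(-4 + g\right)$)
$\left(-138 + \frac{77 + \left(\left(-1\right) \left(-2\right) + k{\left(-4 \right)}\right)}{41 + 34}\right)^{2} = \left(-138 + \frac{77 - \left(-2 + 8 \left(-4 - 4\right)\right)}{41 + 34}\right)^{2} = \left(-138 + \frac{77 + \left(2 + 2 \left(-4\right) \left(-8\right)\right)}{75}\right)^{2} = \left(-138 + \left(77 + \left(2 + 64\right)\right) \frac{1}{75}\right)^{2} = \left(-138 + \left(77 + 66\right) \frac{1}{75}\right)^{2} = \left(-138 + 143 \cdot \frac{1}{75}\right)^{2} = \left(-138 + \frac{143}{75}\right)^{2} = \left(- \frac{10207}{75}\right)^{2} = \frac{104182849}{5625}$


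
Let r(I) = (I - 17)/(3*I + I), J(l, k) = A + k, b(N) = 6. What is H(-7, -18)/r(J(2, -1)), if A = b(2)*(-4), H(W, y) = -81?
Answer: -1350/7 ≈ -192.86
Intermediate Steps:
A = -24 (A = 6*(-4) = -24)
J(l, k) = -24 + k
r(I) = (-17 + I)/(4*I) (r(I) = (-17 + I)/((4*I)) = (-17 + I)*(1/(4*I)) = (-17 + I)/(4*I))
H(-7, -18)/r(J(2, -1)) = -81*4*(-24 - 1)/(-17 + (-24 - 1)) = -81*(-100/(-17 - 25)) = -81/((¼)*(-1/25)*(-42)) = -81/21/50 = -81*50/21 = -1350/7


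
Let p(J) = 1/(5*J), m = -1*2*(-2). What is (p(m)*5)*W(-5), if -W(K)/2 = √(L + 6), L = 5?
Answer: -√11/2 ≈ -1.6583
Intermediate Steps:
W(K) = -2*√11 (W(K) = -2*√(5 + 6) = -2*√11)
m = 4 (m = -2*(-2) = 4)
p(J) = 1/(5*J)
(p(m)*5)*W(-5) = (((⅕)/4)*5)*(-2*√11) = (((⅕)*(¼))*5)*(-2*√11) = ((1/20)*5)*(-2*√11) = (-2*√11)/4 = -√11/2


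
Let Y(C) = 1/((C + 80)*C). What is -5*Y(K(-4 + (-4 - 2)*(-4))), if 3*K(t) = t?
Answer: -9/1040 ≈ -0.0086538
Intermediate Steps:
K(t) = t/3
Y(C) = 1/(C*(80 + C)) (Y(C) = 1/((80 + C)*C) = 1/(C*(80 + C)))
-5*Y(K(-4 + (-4 - 2)*(-4))) = -5/(((-4 + (-4 - 2)*(-4))/3)*(80 + (-4 + (-4 - 2)*(-4))/3)) = -5/(((-4 - 6*(-4))/3)*(80 + (-4 - 6*(-4))/3)) = -5/(((-4 + 24)/3)*(80 + (-4 + 24)/3)) = -5/(((⅓)*20)*(80 + (⅓)*20)) = -5/(20/3*(80 + 20/3)) = -3/(4*260/3) = -3*3/(4*260) = -5*9/5200 = -9/1040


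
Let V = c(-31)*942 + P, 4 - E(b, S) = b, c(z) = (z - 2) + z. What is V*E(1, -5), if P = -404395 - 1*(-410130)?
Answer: -163659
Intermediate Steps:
c(z) = -2 + 2*z (c(z) = (-2 + z) + z = -2 + 2*z)
E(b, S) = 4 - b
P = 5735 (P = -404395 + 410130 = 5735)
V = -54553 (V = (-2 + 2*(-31))*942 + 5735 = (-2 - 62)*942 + 5735 = -64*942 + 5735 = -60288 + 5735 = -54553)
V*E(1, -5) = -54553*(4 - 1*1) = -54553*(4 - 1) = -54553*3 = -163659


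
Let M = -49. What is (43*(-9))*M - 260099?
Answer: -241136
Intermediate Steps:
(43*(-9))*M - 260099 = (43*(-9))*(-49) - 260099 = -387*(-49) - 260099 = 18963 - 260099 = -241136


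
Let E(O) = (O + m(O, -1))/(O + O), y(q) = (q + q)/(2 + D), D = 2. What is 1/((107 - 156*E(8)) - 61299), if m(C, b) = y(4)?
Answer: -2/122579 ≈ -1.6316e-5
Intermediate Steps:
y(q) = q/2 (y(q) = (q + q)/(2 + 2) = (2*q)/4 = (2*q)*(1/4) = q/2)
m(C, b) = 2 (m(C, b) = (1/2)*4 = 2)
E(O) = (2 + O)/(2*O) (E(O) = (O + 2)/(O + O) = (2 + O)/((2*O)) = (2 + O)*(1/(2*O)) = (2 + O)/(2*O))
1/((107 - 156*E(8)) - 61299) = 1/((107 - 78*(2 + 8)/8) - 61299) = 1/((107 - 78*10/8) - 61299) = 1/((107 - 156*5/8) - 61299) = 1/((107 - 195/2) - 61299) = 1/(19/2 - 61299) = 1/(-122579/2) = -2/122579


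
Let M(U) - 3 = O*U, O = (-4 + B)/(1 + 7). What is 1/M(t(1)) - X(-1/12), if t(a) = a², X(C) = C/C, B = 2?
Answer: -7/11 ≈ -0.63636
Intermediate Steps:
X(C) = 1
O = -¼ (O = (-4 + 2)/(1 + 7) = -2/8 = -2*⅛ = -¼ ≈ -0.25000)
M(U) = 3 - U/4
1/M(t(1)) - X(-1/12) = 1/(3 - ¼*1²) - 1*1 = 1/(3 - ¼*1) - 1 = 1/(3 - ¼) - 1 = 1/(11/4) - 1 = 4/11 - 1 = -7/11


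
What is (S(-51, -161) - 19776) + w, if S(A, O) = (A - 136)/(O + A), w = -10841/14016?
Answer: -14690481373/742848 ≈ -19776.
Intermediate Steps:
w = -10841/14016 (w = -10841*1/14016 = -10841/14016 ≈ -0.77347)
S(A, O) = (-136 + A)/(A + O)
(S(-51, -161) - 19776) + w = ((-136 - 51)/(-51 - 161) - 19776) - 10841/14016 = (-187/(-212) - 19776) - 10841/14016 = (-1/212*(-187) - 19776) - 10841/14016 = (187/212 - 19776) - 10841/14016 = -4192325/212 - 10841/14016 = -14690481373/742848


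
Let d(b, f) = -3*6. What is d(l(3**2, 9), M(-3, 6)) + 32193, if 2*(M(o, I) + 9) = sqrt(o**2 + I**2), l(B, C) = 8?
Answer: 32175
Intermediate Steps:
M(o, I) = -9 + sqrt(I**2 + o**2)/2 (M(o, I) = -9 + sqrt(o**2 + I**2)/2 = -9 + sqrt(I**2 + o**2)/2)
d(b, f) = -18
d(l(3**2, 9), M(-3, 6)) + 32193 = -18 + 32193 = 32175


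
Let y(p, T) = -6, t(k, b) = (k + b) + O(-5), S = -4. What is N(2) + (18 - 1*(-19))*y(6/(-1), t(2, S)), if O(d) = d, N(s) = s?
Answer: -220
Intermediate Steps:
t(k, b) = -5 + b + k (t(k, b) = (k + b) - 5 = (b + k) - 5 = -5 + b + k)
N(2) + (18 - 1*(-19))*y(6/(-1), t(2, S)) = 2 + (18 - 1*(-19))*(-6) = 2 + (18 + 19)*(-6) = 2 + 37*(-6) = 2 - 222 = -220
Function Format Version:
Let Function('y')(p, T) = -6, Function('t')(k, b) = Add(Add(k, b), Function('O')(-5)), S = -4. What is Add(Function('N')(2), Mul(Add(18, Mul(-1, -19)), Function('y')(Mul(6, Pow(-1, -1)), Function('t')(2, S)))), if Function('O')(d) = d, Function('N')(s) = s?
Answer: -220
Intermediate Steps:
Function('t')(k, b) = Add(-5, b, k) (Function('t')(k, b) = Add(Add(k, b), -5) = Add(Add(b, k), -5) = Add(-5, b, k))
Add(Function('N')(2), Mul(Add(18, Mul(-1, -19)), Function('y')(Mul(6, Pow(-1, -1)), Function('t')(2, S)))) = Add(2, Mul(Add(18, Mul(-1, -19)), -6)) = Add(2, Mul(Add(18, 19), -6)) = Add(2, Mul(37, -6)) = Add(2, -222) = -220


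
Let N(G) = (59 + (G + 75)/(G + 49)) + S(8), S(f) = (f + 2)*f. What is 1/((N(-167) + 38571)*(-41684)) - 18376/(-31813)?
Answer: 1749461135327257/3028711752170112 ≈ 0.57763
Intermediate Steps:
S(f) = f*(2 + f) (S(f) = (2 + f)*f = f*(2 + f))
N(G) = 139 + (75 + G)/(49 + G) (N(G) = (59 + (G + 75)/(G + 49)) + 8*(2 + 8) = (59 + (75 + G)/(49 + G)) + 8*10 = (59 + (75 + G)/(49 + G)) + 80 = 139 + (75 + G)/(49 + G))
1/((N(-167) + 38571)*(-41684)) - 18376/(-31813) = 1/((2*(3443 + 70*(-167))/(49 - 167) + 38571)*(-41684)) - 18376/(-31813) = -1/41684/(2*(3443 - 11690)/(-118) + 38571) - 18376*(-1/31813) = -1/41684/(2*(-1/118)*(-8247) + 38571) + 18376/31813 = -1/41684/(8247/59 + 38571) + 18376/31813 = -1/41684/(2283936/59) + 18376/31813 = (59/2283936)*(-1/41684) + 18376/31813 = -59/95203588224 + 18376/31813 = 1749461135327257/3028711752170112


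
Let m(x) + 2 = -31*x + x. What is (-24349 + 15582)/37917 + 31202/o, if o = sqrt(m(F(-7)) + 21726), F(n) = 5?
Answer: -797/3447 + 15601*sqrt(21574)/10787 ≈ 212.20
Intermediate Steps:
m(x) = -2 - 30*x (m(x) = -2 + (-31*x + x) = -2 - 30*x)
o = sqrt(21574) (o = sqrt((-2 - 30*5) + 21726) = sqrt((-2 - 150) + 21726) = sqrt(-152 + 21726) = sqrt(21574) ≈ 146.88)
(-24349 + 15582)/37917 + 31202/o = (-24349 + 15582)/37917 + 31202/(sqrt(21574)) = -8767*1/37917 + 31202*(sqrt(21574)/21574) = -797/3447 + 15601*sqrt(21574)/10787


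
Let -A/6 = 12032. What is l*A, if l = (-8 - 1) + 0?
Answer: 649728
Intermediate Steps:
l = -9 (l = -9 + 0 = -9)
A = -72192 (A = -6*12032 = -72192)
l*A = -9*(-72192) = 649728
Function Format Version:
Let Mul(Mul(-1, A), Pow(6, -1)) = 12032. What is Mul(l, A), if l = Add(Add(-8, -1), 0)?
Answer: 649728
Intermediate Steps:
l = -9 (l = Add(-9, 0) = -9)
A = -72192 (A = Mul(-6, 12032) = -72192)
Mul(l, A) = Mul(-9, -72192) = 649728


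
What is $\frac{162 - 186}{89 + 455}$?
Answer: $- \frac{3}{68} \approx -0.044118$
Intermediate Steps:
$\frac{162 - 186}{89 + 455} = - \frac{24}{544} = \left(-24\right) \frac{1}{544} = - \frac{3}{68}$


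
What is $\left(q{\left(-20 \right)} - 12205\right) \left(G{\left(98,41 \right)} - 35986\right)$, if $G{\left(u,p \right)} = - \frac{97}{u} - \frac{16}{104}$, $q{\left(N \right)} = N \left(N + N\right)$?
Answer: $\frac{522892117505}{1274} \approx 4.1043 \cdot 10^{8}$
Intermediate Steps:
$q{\left(N \right)} = 2 N^{2}$ ($q{\left(N \right)} = N 2 N = 2 N^{2}$)
$G{\left(u,p \right)} = - \frac{2}{13} - \frac{97}{u}$ ($G{\left(u,p \right)} = - \frac{97}{u} - \frac{2}{13} = - \frac{2}{13} - \frac{97}{u}$)
$\left(q{\left(-20 \right)} - 12205\right) \left(G{\left(98,41 \right)} - 35986\right) = \left(2 \left(-20\right)^{2} - 12205\right) \left(\left(- \frac{2}{13} - \frac{97}{98}\right) - 35986\right) = \left(2 \cdot 400 - 12205\right) \left(\left(- \frac{2}{13} - \frac{97}{98}\right) - 35986\right) = \left(800 - 12205\right) \left(\left(- \frac{2}{13} - \frac{97}{98}\right) - 35986\right) = - 11405 \left(- \frac{1457}{1274} - 35986\right) = \left(-11405\right) \left(- \frac{45847621}{1274}\right) = \frac{522892117505}{1274}$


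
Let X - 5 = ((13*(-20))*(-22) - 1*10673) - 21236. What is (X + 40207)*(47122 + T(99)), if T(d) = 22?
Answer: 661100312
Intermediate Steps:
X = -26184 (X = 5 + (((13*(-20))*(-22) - 1*10673) - 21236) = 5 + ((-260*(-22) - 10673) - 21236) = 5 + ((5720 - 10673) - 21236) = 5 + (-4953 - 21236) = 5 - 26189 = -26184)
(X + 40207)*(47122 + T(99)) = (-26184 + 40207)*(47122 + 22) = 14023*47144 = 661100312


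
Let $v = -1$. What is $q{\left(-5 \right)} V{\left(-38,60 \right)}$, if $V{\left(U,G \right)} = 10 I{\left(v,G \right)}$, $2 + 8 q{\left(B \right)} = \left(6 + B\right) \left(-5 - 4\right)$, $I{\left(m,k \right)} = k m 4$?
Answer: $3300$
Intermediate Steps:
$I{\left(m,k \right)} = 4 k m$
$q{\left(B \right)} = -7 - \frac{9 B}{8}$ ($q{\left(B \right)} = - \frac{1}{4} + \frac{\left(6 + B\right) \left(-5 - 4\right)}{8} = - \frac{1}{4} + \frac{\left(6 + B\right) \left(-9\right)}{8} = - \frac{1}{4} + \frac{-54 - 9 B}{8} = - \frac{1}{4} - \left(\frac{27}{4} + \frac{9 B}{8}\right) = -7 - \frac{9 B}{8}$)
$V{\left(U,G \right)} = - 40 G$ ($V{\left(U,G \right)} = 10 \cdot 4 G \left(-1\right) = 10 \left(- 4 G\right) = - 40 G$)
$q{\left(-5 \right)} V{\left(-38,60 \right)} = \left(-7 - - \frac{45}{8}\right) \left(\left(-40\right) 60\right) = \left(-7 + \frac{45}{8}\right) \left(-2400\right) = \left(- \frac{11}{8}\right) \left(-2400\right) = 3300$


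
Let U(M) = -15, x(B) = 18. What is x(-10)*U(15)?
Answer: -270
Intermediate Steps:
x(-10)*U(15) = 18*(-15) = -270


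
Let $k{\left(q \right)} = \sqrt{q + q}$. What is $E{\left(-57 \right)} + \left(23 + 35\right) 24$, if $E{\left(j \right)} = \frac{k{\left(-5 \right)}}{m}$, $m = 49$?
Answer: $1392 + \frac{i \sqrt{10}}{49} \approx 1392.0 + 0.064536 i$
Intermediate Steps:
$k{\left(q \right)} = \sqrt{2} \sqrt{q}$ ($k{\left(q \right)} = \sqrt{2 q} = \sqrt{2} \sqrt{q}$)
$E{\left(j \right)} = \frac{i \sqrt{10}}{49}$ ($E{\left(j \right)} = \frac{\sqrt{2} \sqrt{-5}}{49} = \sqrt{2} i \sqrt{5} \cdot \frac{1}{49} = i \sqrt{10} \cdot \frac{1}{49} = \frac{i \sqrt{10}}{49}$)
$E{\left(-57 \right)} + \left(23 + 35\right) 24 = \frac{i \sqrt{10}}{49} + \left(23 + 35\right) 24 = \frac{i \sqrt{10}}{49} + 58 \cdot 24 = \frac{i \sqrt{10}}{49} + 1392 = 1392 + \frac{i \sqrt{10}}{49}$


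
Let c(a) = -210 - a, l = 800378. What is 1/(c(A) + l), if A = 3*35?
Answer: 1/800063 ≈ 1.2499e-6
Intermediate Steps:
A = 105
1/(c(A) + l) = 1/((-210 - 1*105) + 800378) = 1/((-210 - 105) + 800378) = 1/(-315 + 800378) = 1/800063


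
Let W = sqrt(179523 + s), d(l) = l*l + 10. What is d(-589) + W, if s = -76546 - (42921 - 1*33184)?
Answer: 346931 + 6*sqrt(2590) ≈ 3.4724e+5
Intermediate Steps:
s = -86283 (s = -76546 - (42921 - 33184) = -76546 - 1*9737 = -76546 - 9737 = -86283)
d(l) = 10 + l**2 (d(l) = l**2 + 10 = 10 + l**2)
W = 6*sqrt(2590) (W = sqrt(179523 - 86283) = sqrt(93240) = 6*sqrt(2590) ≈ 305.35)
d(-589) + W = (10 + (-589)**2) + 6*sqrt(2590) = (10 + 346921) + 6*sqrt(2590) = 346931 + 6*sqrt(2590)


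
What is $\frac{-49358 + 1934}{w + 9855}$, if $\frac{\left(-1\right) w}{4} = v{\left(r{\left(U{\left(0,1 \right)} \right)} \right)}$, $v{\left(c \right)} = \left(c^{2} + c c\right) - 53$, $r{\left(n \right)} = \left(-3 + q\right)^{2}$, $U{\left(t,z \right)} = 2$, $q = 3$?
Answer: $- \frac{47424}{10067} \approx -4.7108$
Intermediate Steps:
$r{\left(n \right)} = 0$ ($r{\left(n \right)} = \left(-3 + 3\right)^{2} = 0^{2} = 0$)
$v{\left(c \right)} = -53 + 2 c^{2}$ ($v{\left(c \right)} = \left(c^{2} + c^{2}\right) - 53 = 2 c^{2} - 53 = -53 + 2 c^{2}$)
$w = 212$ ($w = - 4 \left(-53 + 2 \cdot 0^{2}\right) = - 4 \left(-53 + 2 \cdot 0\right) = - 4 \left(-53 + 0\right) = \left(-4\right) \left(-53\right) = 212$)
$\frac{-49358 + 1934}{w + 9855} = \frac{-49358 + 1934}{212 + 9855} = - \frac{47424}{10067}$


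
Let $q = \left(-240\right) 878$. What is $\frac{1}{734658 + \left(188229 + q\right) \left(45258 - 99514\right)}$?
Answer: $\frac{1}{1221006354} \approx 8.19 \cdot 10^{-10}$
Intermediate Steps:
$q = -210720$
$\frac{1}{734658 + \left(188229 + q\right) \left(45258 - 99514\right)} = \frac{1}{734658 + \left(188229 - 210720\right) \left(45258 - 99514\right)} = \frac{1}{734658 - -1220271696} = \frac{1}{734658 + 1220271696} = \frac{1}{1221006354}$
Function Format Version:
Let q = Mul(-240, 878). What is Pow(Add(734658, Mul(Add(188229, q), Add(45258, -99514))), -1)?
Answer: Rational(1, 1221006354) ≈ 8.1900e-10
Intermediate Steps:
q = -210720
Pow(Add(734658, Mul(Add(188229, q), Add(45258, -99514))), -1) = Pow(Add(734658, Mul(Add(188229, -210720), Add(45258, -99514))), -1) = Pow(Add(734658, Mul(-22491, -54256)), -1) = Pow(Add(734658, 1220271696), -1) = Pow(1221006354, -1) = Rational(1, 1221006354)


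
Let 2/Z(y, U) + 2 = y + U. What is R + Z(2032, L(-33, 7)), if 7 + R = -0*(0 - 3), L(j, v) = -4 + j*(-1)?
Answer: -14411/2059 ≈ -6.9990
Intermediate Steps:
L(j, v) = -4 - j
R = -7 (R = -7 - 0*(0 - 3) = -7 - 0*(-3) = -7 - 13340*0 = -7 + 0 = -7)
Z(y, U) = 2/(-2 + U + y) (Z(y, U) = 2/(-2 + (y + U)) = 2/(-2 + (U + y)) = 2/(-2 + U + y))
R + Z(2032, L(-33, 7)) = -7 + 2/(-2 + (-4 - 1*(-33)) + 2032) = -7 + 2/(-2 + (-4 + 33) + 2032) = -7 + 2/(-2 + 29 + 2032) = -7 + 2/2059 = -14411/2059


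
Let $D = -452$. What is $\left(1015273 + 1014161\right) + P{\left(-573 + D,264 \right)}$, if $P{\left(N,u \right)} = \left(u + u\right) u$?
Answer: $2168826$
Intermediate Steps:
$P{\left(N,u \right)} = 2 u^{2}$ ($P{\left(N,u \right)} = 2 u u = 2 u^{2}$)
$\left(1015273 + 1014161\right) + P{\left(-573 + D,264 \right)} = \left(1015273 + 1014161\right) + 2 \cdot 264^{2} = 2029434 + 2 \cdot 69696 = 2029434 + 139392 = 2168826$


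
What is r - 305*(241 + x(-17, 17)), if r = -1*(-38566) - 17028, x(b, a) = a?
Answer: -57152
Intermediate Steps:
r = 21538 (r = 38566 - 17028 = 21538)
r - 305*(241 + x(-17, 17)) = 21538 - 305*(241 + 17) = 21538 - 305*258 = 21538 - 1*78690 = 21538 - 78690 = -57152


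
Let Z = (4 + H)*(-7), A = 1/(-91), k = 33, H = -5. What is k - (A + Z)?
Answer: 2367/91 ≈ 26.011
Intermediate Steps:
A = -1/91 ≈ -0.010989
Z = 7 (Z = (4 - 5)*(-7) = -1*(-7) = 7)
k - (A + Z) = 33 - (-1/91 + 7) = 33 - 1*636/91 = 33 - 636/91 = 2367/91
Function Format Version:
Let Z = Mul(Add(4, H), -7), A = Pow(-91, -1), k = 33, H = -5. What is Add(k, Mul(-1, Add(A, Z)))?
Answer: Rational(2367, 91) ≈ 26.011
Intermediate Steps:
A = Rational(-1, 91) ≈ -0.010989
Z = 7 (Z = Mul(Add(4, -5), -7) = Mul(-1, -7) = 7)
Add(k, Mul(-1, Add(A, Z))) = Add(33, Mul(-1, Add(Rational(-1, 91), 7))) = Add(33, Mul(-1, Rational(636, 91))) = Add(33, Rational(-636, 91)) = Rational(2367, 91)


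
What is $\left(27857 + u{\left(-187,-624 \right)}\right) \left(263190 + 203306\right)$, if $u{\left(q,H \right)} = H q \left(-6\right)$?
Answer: $-313611732416$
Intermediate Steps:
$u{\left(q,H \right)} = - 6 H q$
$\left(27857 + u{\left(-187,-624 \right)}\right) \left(263190 + 203306\right) = \left(27857 - \left(-3744\right) \left(-187\right)\right) \left(263190 + 203306\right) = \left(27857 - 700128\right) 466496 = \left(-672271\right) 466496 = -313611732416$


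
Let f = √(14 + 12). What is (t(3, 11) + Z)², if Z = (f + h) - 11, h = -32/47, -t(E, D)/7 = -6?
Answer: 2088059/2209 + 2850*√26/47 ≈ 1254.4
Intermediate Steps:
t(E, D) = 42 (t(E, D) = -7*(-6) = 42)
h = -32/47 (h = -32*1/47 = -32/47 ≈ -0.68085)
f = √26 ≈ 5.0990
Z = -549/47 + √26 (Z = (√26 - 32/47) - 11 = (-32/47 + √26) - 11 = -549/47 + √26 ≈ -6.5818)
(t(3, 11) + Z)² = (42 + (-549/47 + √26))² = (1425/47 + √26)²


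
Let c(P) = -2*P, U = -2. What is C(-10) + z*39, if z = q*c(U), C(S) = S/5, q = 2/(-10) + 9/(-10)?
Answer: -868/5 ≈ -173.60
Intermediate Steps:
q = -11/10 (q = 2*(-1/10) + 9*(-1/10) = -1/5 - 9/10 = -11/10 ≈ -1.1000)
C(S) = S/5 (C(S) = S*(1/5) = S/5)
z = -22/5 (z = -(-11)*(-2)/5 = -11/10*4 = -22/5 ≈ -4.4000)
C(-10) + z*39 = (1/5)*(-10) - 22/5*39 = -2 - 858/5 = -868/5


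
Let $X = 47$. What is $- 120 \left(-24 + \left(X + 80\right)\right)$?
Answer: $-12360$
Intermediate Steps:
$- 120 \left(-24 + \left(X + 80\right)\right) = - 120 \left(-24 + \left(47 + 80\right)\right) = - 120 \left(-24 + 127\right) = \left(-120\right) 103 = -12360$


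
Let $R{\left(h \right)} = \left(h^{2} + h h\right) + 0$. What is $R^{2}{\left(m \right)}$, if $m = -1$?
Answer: $4$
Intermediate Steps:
$R{\left(h \right)} = 2 h^{2}$ ($R{\left(h \right)} = \left(h^{2} + h^{2}\right) + 0 = 2 h^{2} + 0 = 2 h^{2}$)
$R^{2}{\left(m \right)} = \left(2 \left(-1\right)^{2}\right)^{2} = \left(2 \cdot 1\right)^{2} = 2^{2} = 4$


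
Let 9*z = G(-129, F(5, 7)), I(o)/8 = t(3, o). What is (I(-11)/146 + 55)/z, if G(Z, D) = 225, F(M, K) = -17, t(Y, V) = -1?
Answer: 4011/1825 ≈ 2.1978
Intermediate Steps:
I(o) = -8 (I(o) = 8*(-1) = -8)
z = 25 (z = (⅑)*225 = 25)
(I(-11)/146 + 55)/z = (-8/146 + 55)/25 = (-8*1/146 + 55)*(1/25) = (-4/73 + 55)*(1/25) = (4011/73)*(1/25) = 4011/1825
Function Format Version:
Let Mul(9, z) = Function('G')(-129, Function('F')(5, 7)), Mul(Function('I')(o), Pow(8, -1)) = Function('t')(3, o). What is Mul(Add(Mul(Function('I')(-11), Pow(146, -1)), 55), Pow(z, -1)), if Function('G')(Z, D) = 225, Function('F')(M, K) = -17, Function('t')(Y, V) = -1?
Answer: Rational(4011, 1825) ≈ 2.1978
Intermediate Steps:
Function('I')(o) = -8 (Function('I')(o) = Mul(8, -1) = -8)
z = 25 (z = Mul(Rational(1, 9), 225) = 25)
Mul(Add(Mul(Function('I')(-11), Pow(146, -1)), 55), Pow(z, -1)) = Mul(Add(Mul(-8, Pow(146, -1)), 55), Pow(25, -1)) = Mul(Add(Mul(-8, Rational(1, 146)), 55), Rational(1, 25)) = Mul(Add(Rational(-4, 73), 55), Rational(1, 25)) = Mul(Rational(4011, 73), Rational(1, 25)) = Rational(4011, 1825)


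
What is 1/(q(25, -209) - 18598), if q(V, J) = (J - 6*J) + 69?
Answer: -1/17484 ≈ -5.7195e-5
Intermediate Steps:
q(V, J) = 69 - 5*J (q(V, J) = -5*J + 69 = 69 - 5*J)
1/(q(25, -209) - 18598) = 1/((69 - 5*(-209)) - 18598) = 1/((69 + 1045) - 18598) = 1/(1114 - 18598) = 1/(-17484) = -1/17484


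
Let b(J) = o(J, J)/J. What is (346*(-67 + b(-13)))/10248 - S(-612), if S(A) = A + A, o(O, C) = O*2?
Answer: 6260531/5124 ≈ 1221.8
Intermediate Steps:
o(O, C) = 2*O
S(A) = 2*A
b(J) = 2 (b(J) = (2*J)/J = 2)
(346*(-67 + b(-13)))/10248 - S(-612) = (346*(-67 + 2))/10248 - 2*(-612) = (346*(-65))*(1/10248) - 1*(-1224) = -22490*1/10248 + 1224 = -11245/5124 + 1224 = 6260531/5124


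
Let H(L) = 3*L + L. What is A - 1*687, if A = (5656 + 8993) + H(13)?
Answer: 14014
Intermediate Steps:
H(L) = 4*L
A = 14701 (A = (5656 + 8993) + 4*13 = 14649 + 52 = 14701)
A - 1*687 = 14701 - 1*687 = 14701 - 687 = 14014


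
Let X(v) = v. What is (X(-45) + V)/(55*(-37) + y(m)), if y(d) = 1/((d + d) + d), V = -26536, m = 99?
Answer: 7894557/604394 ≈ 13.062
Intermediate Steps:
y(d) = 1/(3*d) (y(d) = 1/(2*d + d) = 1/(3*d))
(X(-45) + V)/(55*(-37) + y(m)) = (-45 - 26536)/(55*(-37) + (⅓)/99) = -26581/(-2035 + (⅓)*(1/99)) = -26581/(-2035 + 1/297) = -26581/(-604394/297) = -26581*(-297/604394) = 7894557/604394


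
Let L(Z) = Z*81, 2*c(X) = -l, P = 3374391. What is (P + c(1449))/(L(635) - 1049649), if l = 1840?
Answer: -3373471/998214 ≈ -3.3795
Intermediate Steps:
c(X) = -920 (c(X) = (-1*1840)/2 = (½)*(-1840) = -920)
L(Z) = 81*Z
(P + c(1449))/(L(635) - 1049649) = (3374391 - 920)/(81*635 - 1049649) = 3373471/(51435 - 1049649) = 3373471/(-998214) = 3373471*(-1/998214) = -3373471/998214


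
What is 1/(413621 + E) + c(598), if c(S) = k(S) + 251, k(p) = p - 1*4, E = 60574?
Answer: 400694776/474195 ≈ 845.00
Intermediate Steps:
k(p) = -4 + p (k(p) = p - 4 = -4 + p)
c(S) = 247 + S (c(S) = (-4 + S) + 251 = 247 + S)
1/(413621 + E) + c(598) = 1/(413621 + 60574) + (247 + 598) = 1/474195 + 845 = 400694776/474195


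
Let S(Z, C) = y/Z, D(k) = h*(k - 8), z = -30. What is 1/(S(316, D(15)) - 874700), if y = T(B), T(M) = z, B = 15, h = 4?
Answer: -158/138202615 ≈ -1.1432e-6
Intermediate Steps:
D(k) = -32 + 4*k (D(k) = 4*(k - 8) = 4*(-8 + k) = -32 + 4*k)
T(M) = -30
y = -30
S(Z, C) = -30/Z
1/(S(316, D(15)) - 874700) = 1/(-30/316 - 874700) = 1/(-30*1/316 - 874700) = 1/(-15/158 - 874700) = 1/(-138202615/158) = -158/138202615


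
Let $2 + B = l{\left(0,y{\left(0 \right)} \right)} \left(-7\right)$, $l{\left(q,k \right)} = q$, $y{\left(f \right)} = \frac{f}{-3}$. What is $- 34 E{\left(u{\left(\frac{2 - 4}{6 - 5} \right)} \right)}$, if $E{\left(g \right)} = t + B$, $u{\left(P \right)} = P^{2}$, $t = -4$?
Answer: $204$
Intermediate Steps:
$y{\left(f \right)} = - \frac{f}{3}$ ($y{\left(f \right)} = f \left(- \frac{1}{3}\right) = - \frac{f}{3}$)
$B = -2$ ($B = -2 + 0 \left(-7\right) = -2 + 0 = -2$)
$E{\left(g \right)} = -6$ ($E{\left(g \right)} = -4 - 2 = -6$)
$- 34 E{\left(u{\left(\frac{2 - 4}{6 - 5} \right)} \right)} = \left(-34\right) \left(-6\right) = 204$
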